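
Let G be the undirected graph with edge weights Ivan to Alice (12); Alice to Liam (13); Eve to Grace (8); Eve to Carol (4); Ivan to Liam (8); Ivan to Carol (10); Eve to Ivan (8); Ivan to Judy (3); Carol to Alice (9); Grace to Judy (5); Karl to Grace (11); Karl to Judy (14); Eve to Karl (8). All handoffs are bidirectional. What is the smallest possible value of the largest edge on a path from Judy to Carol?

Some routes from Judy to Carol:
Judy -> Grace -> Eve -> Carol: max(5, 8, 4) = 8
Judy -> Ivan -> Eve -> Carol: max(3, 8, 4) = 8
Judy -> Grace -> Karl -> Eve -> Carol: max(5, 11, 8, 4) = 11
Judy -> Ivan -> Carol: max(3, 10) = 10
Judy -> Grace -> Eve -> Ivan -> Carol: max(5, 8, 8, 10) = 10
The minimum achievable maximum is 8.

8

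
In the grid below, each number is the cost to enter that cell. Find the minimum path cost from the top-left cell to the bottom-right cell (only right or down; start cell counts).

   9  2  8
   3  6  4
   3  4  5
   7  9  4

28

Path [0,0]→[1,0]→[2,0]→[2,1]→[2,2]→[3,2]: 9 + 3 + 3 + 4 + 5 + 4 = 28.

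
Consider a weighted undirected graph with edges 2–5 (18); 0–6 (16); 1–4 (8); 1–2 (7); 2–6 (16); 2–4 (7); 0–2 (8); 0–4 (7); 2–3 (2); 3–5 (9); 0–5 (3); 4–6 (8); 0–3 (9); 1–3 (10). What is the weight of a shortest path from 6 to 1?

Comparing a few candidate routes:
6-4-2-3-1: 8 + 7 + 2 + 10 = 27
6-4-2-1: 8 + 7 + 7 = 22
6-4-1: 8 + 8 = 16
6-2-1: 16 + 7 = 23
6-2-3-1: 16 + 2 + 10 = 28
Best route has total 16.

16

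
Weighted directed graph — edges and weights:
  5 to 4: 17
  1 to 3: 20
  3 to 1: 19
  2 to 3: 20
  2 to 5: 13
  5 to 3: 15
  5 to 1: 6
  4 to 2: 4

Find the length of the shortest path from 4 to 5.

Candidate routes:
4→2→5: 4 + 13 = 17
Best route has total 17.

17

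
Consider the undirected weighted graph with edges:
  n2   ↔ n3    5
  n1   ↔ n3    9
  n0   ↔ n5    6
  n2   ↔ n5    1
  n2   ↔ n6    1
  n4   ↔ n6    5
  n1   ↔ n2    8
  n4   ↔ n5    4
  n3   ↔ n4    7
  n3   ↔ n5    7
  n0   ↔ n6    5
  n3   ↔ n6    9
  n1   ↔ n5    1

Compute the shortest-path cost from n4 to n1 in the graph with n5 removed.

14

Comparing a few candidate routes:
n4 → n3 → n1: 7 + 9 = 16
n4 → n6 → n2 → n1: 5 + 1 + 8 = 14
n4 → n6 → n2 → n3 → n1: 5 + 1 + 5 + 9 = 20
n4 → n3 → n2 → n1: 7 + 5 + 8 = 20
Shortest: 14.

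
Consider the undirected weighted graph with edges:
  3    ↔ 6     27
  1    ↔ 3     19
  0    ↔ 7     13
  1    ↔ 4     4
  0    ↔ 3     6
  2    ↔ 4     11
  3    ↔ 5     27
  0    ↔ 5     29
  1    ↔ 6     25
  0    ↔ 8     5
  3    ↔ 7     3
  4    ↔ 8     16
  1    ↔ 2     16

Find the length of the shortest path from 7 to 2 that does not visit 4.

Checking several routes:
7 - 3 - 1 - 2: 3 + 19 + 16 = 38
7 - 3 - 6 - 1 - 2: 3 + 27 + 25 + 16 = 71
7 - 0 - 3 - 1 - 2: 13 + 6 + 19 + 16 = 54
Shortest: 38.

38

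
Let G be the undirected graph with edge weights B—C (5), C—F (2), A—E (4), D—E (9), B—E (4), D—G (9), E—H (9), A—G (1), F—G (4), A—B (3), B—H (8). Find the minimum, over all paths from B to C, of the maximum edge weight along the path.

4

Comparing a few candidate routes:
B→A→E→D→G→F→C: max(3, 4, 9, 9, 4, 2) = 9
B→C: max(5) = 5
B→H→E→A→G→F→C: max(8, 9, 4, 1, 4, 2) = 9
B→E→D→G→F→C: max(4, 9, 9, 4, 2) = 9
B→E→A→G→F→C: max(4, 4, 1, 4, 2) = 4
B→A→G→F→C: max(3, 1, 4, 2) = 4
Smallest bottleneck: 4.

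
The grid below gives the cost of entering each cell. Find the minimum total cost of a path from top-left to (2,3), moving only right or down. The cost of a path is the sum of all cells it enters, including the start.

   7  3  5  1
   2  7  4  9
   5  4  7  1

One optimal route is [0,0]→[0,1]→[0,2]→[0,3]→[1,3]→[2,3].
Its cost is 7 + 3 + 5 + 1 + 9 + 1 = 26.

26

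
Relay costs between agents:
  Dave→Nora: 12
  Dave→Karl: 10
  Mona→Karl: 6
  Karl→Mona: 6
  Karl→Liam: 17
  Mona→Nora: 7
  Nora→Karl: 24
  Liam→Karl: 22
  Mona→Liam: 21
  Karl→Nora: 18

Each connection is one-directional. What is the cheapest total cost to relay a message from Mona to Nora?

7

Candidate routes:
Mona→Liam→Karl→Nora: 21 + 22 + 18 = 61
Mona→Karl→Nora: 6 + 18 = 24
Mona→Nora: 7
The minimum is 7.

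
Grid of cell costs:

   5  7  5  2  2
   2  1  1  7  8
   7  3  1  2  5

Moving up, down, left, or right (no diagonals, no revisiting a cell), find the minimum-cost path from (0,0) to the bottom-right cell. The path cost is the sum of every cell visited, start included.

Take (0,0)→(1,0)→(1,1)→(1,2)→(2,2)→(2,3)→(2,4) for a total of 5 + 2 + 1 + 1 + 1 + 2 + 5 = 17.

17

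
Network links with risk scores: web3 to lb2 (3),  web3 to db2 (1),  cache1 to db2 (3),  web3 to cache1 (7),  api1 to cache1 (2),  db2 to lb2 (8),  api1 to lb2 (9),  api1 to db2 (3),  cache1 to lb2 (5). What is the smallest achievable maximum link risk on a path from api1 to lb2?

3

A few of the api1→lb2 routes:
api1 → cache1 → web3 → lb2: max(2, 7, 3) = 7
api1 → db2 → cache1 → lb2: max(3, 3, 5) = 5
api1 → cache1 → db2 → web3 → lb2: max(2, 3, 1, 3) = 3
api1 → db2 → web3 → lb2: max(3, 1, 3) = 3
api1 → cache1 → lb2: max(2, 5) = 5
The minimum achievable maximum is 3.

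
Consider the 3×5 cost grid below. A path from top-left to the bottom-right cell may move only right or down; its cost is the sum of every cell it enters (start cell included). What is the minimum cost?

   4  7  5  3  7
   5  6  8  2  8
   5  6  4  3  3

27

One optimal route is (0,0) (0,1) (0,2) (0,3) (1,3) (2,3) (2,4).
Its cost is 4 + 7 + 5 + 3 + 2 + 3 + 3 = 27.
(Top row then right column would cost 37.)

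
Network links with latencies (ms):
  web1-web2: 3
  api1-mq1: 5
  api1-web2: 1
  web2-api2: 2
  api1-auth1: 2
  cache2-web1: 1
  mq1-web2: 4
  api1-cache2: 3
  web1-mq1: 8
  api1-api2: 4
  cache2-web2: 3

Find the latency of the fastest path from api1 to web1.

4

Comparing a few candidate routes:
api1→cache2→web2→web1: 3 + 3 + 3 = 9
api1→web2→cache2→web1: 1 + 3 + 1 = 5
api1→web2→web1: 1 + 3 = 4
api1→cache2→web1: 3 + 1 = 4
Shortest: 4 ms.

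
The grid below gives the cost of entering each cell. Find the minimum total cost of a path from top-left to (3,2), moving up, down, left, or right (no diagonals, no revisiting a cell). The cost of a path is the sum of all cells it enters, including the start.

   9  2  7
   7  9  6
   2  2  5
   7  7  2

27

Path [0,0]→[1,0]→[2,0]→[2,1]→[2,2]→[3,2]: 9 + 7 + 2 + 2 + 5 + 2 = 27.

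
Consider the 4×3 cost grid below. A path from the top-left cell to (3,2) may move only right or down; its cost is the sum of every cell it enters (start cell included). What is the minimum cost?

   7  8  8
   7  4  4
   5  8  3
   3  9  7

32

Path (0,0) → (1,0) → (1,1) → (1,2) → (2,2) → (3,2): 7 + 7 + 4 + 4 + 3 + 7 = 32.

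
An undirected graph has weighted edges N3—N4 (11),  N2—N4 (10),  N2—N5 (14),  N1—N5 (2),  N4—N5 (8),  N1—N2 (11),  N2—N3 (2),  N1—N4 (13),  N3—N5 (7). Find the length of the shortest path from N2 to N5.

9

A few of the N2→N5 routes:
N2 - N3 - N5: 2 + 7 = 9
N2 - N5: 14
N2 - N1 - N5: 11 + 2 = 13
N2 - N3 - N4 - N5: 2 + 11 + 8 = 21
N2 - N4 - N5: 10 + 8 = 18
N2 - N4 - N1 - N5: 10 + 13 + 2 = 25
Shortest: 9.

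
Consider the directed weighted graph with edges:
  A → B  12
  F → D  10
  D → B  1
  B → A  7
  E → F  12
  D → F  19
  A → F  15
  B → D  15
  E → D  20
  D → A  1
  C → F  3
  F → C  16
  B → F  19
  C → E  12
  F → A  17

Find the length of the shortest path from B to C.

35

Routes from B to C:
B-F-C: 19 + 16 = 35
B-D-A-F-C: 15 + 1 + 15 + 16 = 47
B-D-F-C: 15 + 19 + 16 = 50
B-A-F-C: 7 + 15 + 16 = 38
Best route has total 35.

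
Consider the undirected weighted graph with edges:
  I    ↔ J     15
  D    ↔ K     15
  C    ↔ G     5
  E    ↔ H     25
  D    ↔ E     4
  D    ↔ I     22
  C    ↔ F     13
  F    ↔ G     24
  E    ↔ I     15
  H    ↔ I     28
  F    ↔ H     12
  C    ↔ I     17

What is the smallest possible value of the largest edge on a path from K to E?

A few of the K→E routes:
K-D-E: max(15, 4) = 15
K-D-I-E: max(15, 22, 15) = 22
K-D-I-C-G-F-H-E: max(15, 22, 17, 5, 24, 12, 25) = 25
The minimum achievable maximum is 15.

15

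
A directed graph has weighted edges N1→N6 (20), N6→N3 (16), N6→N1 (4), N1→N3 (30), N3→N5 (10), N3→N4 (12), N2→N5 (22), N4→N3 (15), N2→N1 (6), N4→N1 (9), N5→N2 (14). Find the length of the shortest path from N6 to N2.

40

Candidate routes:
N6→N3→N5→N2: 16 + 10 + 14 = 40
N6→N1→N3→N5→N2: 4 + 30 + 10 + 14 = 58
The minimum is 40.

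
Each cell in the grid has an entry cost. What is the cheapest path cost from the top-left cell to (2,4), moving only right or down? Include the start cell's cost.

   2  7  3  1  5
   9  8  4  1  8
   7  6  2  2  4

Best path: r0c0→r0c1→r0c2→r0c3→r1c3→r2c3→r2c4
Cost: 2 + 7 + 3 + 1 + 1 + 2 + 4 = 20
For comparison, the top-then-right route costs 30.

20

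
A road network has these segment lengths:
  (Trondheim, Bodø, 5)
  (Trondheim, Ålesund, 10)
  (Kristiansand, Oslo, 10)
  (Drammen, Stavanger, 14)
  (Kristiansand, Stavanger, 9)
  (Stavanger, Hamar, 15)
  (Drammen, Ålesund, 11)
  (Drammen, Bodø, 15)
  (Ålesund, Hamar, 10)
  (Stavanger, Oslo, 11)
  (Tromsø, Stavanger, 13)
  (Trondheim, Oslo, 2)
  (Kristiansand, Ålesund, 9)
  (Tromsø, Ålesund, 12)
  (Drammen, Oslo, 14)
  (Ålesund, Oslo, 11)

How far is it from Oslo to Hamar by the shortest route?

Comparing a few candidate routes:
Oslo-Stavanger-Hamar: 11 + 15 = 26
Oslo-Trondheim-Ålesund-Hamar: 2 + 10 + 10 = 22
Oslo-Ålesund-Hamar: 11 + 10 = 21
Oslo-Kristiansand-Ålesund-Hamar: 10 + 9 + 10 = 29
The minimum is 21.

21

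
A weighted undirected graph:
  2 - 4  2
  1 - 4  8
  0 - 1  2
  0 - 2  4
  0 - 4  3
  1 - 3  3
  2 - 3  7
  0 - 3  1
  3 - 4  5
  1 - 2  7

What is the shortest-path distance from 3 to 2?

5

A few of the 3→2 routes:
3 → 0 → 2: 1 + 4 = 5
3 → 4 → 2: 5 + 2 = 7
3 → 0 → 4 → 2: 1 + 3 + 2 = 6
3 → 2: 7
Best route has total 5.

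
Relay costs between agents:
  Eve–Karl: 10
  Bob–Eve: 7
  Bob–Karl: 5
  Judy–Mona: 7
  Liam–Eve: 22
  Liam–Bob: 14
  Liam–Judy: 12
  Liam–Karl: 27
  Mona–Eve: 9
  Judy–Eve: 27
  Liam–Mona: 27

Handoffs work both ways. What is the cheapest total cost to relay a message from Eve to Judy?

Some routes from Eve to Judy:
Eve-Judy: 27
Eve-Mona-Judy: 9 + 7 = 16
Eve-Bob-Liam-Judy: 7 + 14 + 12 = 33
The minimum is 16.

16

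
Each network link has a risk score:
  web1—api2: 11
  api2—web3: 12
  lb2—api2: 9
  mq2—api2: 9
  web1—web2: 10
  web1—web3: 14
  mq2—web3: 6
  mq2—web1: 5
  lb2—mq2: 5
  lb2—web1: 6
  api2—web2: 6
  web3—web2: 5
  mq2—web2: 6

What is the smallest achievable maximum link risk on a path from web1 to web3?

6

Comparing a few candidate routes:
web1 - lb2 - mq2 - web2 - web3: max(6, 5, 6, 5) = 6
web1 - mq2 - web2 - web3: max(5, 6, 5) = 6
web1 - mq2 - api2 - web2 - web3: max(5, 9, 6, 5) = 9
web1 - mq2 - web3: max(5, 6) = 6
web1 - mq2 - lb2 - api2 - web2 - web3: max(5, 5, 9, 6, 5) = 9
web1 - lb2 - mq2 - web3: max(6, 5, 6) = 6
Best route has worst link 6.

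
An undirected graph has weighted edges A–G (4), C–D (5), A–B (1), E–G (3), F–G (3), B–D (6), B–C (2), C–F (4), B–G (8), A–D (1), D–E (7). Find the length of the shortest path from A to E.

7

A few of the A→E routes:
A → D → E: 1 + 7 = 8
A → B → G → E: 1 + 8 + 3 = 12
A → G → E: 4 + 3 = 7
A → B → C → F → G → E: 1 + 2 + 4 + 3 + 3 = 13
A → B → D → E: 1 + 6 + 7 = 14
Best route has total 7.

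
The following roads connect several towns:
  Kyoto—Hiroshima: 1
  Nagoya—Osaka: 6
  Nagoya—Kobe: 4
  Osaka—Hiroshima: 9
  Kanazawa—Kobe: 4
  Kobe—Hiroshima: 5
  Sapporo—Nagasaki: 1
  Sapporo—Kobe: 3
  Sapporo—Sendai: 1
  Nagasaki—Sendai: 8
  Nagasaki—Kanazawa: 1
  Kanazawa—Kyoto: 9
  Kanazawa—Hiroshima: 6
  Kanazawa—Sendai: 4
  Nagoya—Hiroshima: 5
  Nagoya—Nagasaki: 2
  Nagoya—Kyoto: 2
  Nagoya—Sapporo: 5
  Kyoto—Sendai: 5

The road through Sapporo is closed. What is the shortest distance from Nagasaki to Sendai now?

Checking several routes:
Nagasaki-Kanazawa-Sendai: 1 + 4 = 5
Nagasaki-Nagoya-Kyoto-Sendai: 2 + 2 + 5 = 9
Nagasaki-Sendai: 8
Nagasaki-Kanazawa-Hiroshima-Kyoto-Sendai: 1 + 6 + 1 + 5 = 13
Best route has total 5.

5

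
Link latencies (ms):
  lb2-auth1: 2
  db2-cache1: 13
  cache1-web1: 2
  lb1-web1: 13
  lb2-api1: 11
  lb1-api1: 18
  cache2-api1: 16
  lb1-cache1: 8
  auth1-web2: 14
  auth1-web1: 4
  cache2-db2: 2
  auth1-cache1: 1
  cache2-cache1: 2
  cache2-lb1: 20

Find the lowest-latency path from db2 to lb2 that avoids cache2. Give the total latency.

Comparing a few candidate routes:
db2-cache1-web1-auth1-lb2: 13 + 2 + 4 + 2 = 21
db2-cache1-web1-lb1-api1-lb2: 13 + 2 + 13 + 18 + 11 = 57
db2-cache1-auth1-lb2: 13 + 1 + 2 = 16
db2-cache1-lb1-web1-auth1-lb2: 13 + 8 + 13 + 4 + 2 = 40
db2-cache1-lb1-api1-lb2: 13 + 8 + 18 + 11 = 50
Shortest: 16 ms.

16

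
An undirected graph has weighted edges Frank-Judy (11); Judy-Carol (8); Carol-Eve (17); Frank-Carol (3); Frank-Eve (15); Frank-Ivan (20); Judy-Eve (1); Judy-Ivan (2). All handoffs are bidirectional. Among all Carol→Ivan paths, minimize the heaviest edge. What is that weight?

Checking several routes:
Carol→Eve→Frank→Judy→Ivan: max(17, 15, 11, 2) = 17
Carol→Frank→Judy→Ivan: max(3, 11, 2) = 11
Carol→Frank→Eve→Judy→Ivan: max(3, 15, 1, 2) = 15
Carol→Judy→Ivan: max(8, 2) = 8
The minimum achievable maximum is 8.

8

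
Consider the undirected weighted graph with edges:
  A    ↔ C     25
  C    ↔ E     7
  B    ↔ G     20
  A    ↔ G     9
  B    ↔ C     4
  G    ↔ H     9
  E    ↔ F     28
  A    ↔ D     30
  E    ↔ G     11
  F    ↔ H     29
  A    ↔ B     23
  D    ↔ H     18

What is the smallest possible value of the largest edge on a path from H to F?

28

Some routes from H to F:
H-G-A-C-E-F: max(9, 9, 25, 7, 28) = 28
H-G-E-F: max(9, 11, 28) = 28
H-F: max(29) = 29
H-G-B-A-C-E-F: max(9, 20, 23, 25, 7, 28) = 28
H-G-B-C-E-F: max(9, 20, 4, 7, 28) = 28
H-G-A-B-C-E-F: max(9, 9, 23, 4, 7, 28) = 28
Best route has worst link 28.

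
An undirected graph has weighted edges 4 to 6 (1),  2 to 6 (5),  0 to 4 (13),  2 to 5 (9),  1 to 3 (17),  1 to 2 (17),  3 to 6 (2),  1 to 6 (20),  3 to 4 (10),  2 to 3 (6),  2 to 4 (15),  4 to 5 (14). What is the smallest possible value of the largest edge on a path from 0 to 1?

17

Comparing a few candidate routes:
0-4-6-3-1: max(13, 1, 2, 17) = 17
0-4-3-6-2-1: max(13, 10, 2, 5, 17) = 17
0-4-6-2-3-1: max(13, 1, 5, 6, 17) = 17
0-4-6-3-2-1: max(13, 1, 2, 6, 17) = 17
0-4-3-1: max(13, 10, 17) = 17
0-4-3-2-1: max(13, 10, 6, 17) = 17
Best route has worst link 17.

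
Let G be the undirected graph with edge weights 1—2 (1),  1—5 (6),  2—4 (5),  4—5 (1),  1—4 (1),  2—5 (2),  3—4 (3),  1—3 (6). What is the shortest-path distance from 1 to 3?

4

Comparing a few candidate routes:
1 -> 4 -> 3: 1 + 3 = 4
1 -> 3: 6
1 -> 2 -> 5 -> 4 -> 3: 1 + 2 + 1 + 3 = 7
Shortest: 4.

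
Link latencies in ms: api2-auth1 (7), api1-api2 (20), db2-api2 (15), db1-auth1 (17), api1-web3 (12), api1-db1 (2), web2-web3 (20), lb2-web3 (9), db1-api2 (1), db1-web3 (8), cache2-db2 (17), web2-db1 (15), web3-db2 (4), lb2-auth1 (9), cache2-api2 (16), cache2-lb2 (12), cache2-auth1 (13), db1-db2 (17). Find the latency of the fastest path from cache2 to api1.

19

Comparing a few candidate routes:
cache2 → lb2 → auth1 → api2 → db1 → api1: 12 + 9 + 7 + 1 + 2 = 31
cache2 → auth1 → api2 → db1 → api1: 13 + 7 + 1 + 2 = 23
cache2 → api2 → db1 → api1: 16 + 1 + 2 = 19
Best route has total 19 ms.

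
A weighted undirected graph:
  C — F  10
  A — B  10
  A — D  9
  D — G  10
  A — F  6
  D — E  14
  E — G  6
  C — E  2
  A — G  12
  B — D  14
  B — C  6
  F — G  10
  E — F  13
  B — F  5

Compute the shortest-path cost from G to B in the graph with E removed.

15

Checking several routes:
G → F → B: 10 + 5 = 15
G → A → F → B: 12 + 6 + 5 = 23
G → A → B: 12 + 10 = 22
G → D → B: 10 + 14 = 24
Best route has total 15.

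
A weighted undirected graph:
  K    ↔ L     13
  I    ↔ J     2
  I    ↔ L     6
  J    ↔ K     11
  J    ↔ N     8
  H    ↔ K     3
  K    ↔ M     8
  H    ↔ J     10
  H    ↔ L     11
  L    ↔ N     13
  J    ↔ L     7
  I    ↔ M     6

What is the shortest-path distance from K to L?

Comparing a few candidate routes:
K→L: 13
K→J→L: 11 + 7 = 18
K→H→L: 3 + 11 = 14
K→J→I→L: 11 + 2 + 6 = 19
K→M→I→L: 8 + 6 + 6 = 20
The minimum is 13.

13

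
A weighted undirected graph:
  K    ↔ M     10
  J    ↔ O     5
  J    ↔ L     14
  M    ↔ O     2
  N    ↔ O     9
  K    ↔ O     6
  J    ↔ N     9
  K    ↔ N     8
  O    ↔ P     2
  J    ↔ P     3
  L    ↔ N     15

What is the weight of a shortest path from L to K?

Some routes from L to K:
L-N-K: 15 + 8 = 23
L-J-P-O-K: 14 + 3 + 2 + 6 = 25
L-J-O-K: 14 + 5 + 6 = 25
L-N-O-K: 15 + 9 + 6 = 30
L-J-N-K: 14 + 9 + 8 = 31
Best route has total 23.

23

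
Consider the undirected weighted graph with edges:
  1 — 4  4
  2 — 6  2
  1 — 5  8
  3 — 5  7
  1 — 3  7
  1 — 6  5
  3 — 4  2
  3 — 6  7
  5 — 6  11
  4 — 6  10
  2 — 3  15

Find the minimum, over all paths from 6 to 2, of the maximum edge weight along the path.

2

Checking several routes:
6 - 4 - 1 - 5 - 3 - 2: max(10, 4, 8, 7, 15) = 15
6 - 4 - 1 - 3 - 2: max(10, 4, 7, 15) = 15
6 - 2: max(2) = 2
The minimum achievable maximum is 2.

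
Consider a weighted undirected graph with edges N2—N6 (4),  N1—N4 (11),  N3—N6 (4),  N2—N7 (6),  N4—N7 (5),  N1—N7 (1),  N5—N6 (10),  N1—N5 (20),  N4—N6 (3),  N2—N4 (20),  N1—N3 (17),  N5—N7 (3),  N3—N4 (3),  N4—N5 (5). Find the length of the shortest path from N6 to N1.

9

Some routes from N6 to N1:
N6-N2-N7-N1: 4 + 6 + 1 = 11
N6-N4-N7-N1: 3 + 5 + 1 = 9
N6-N4-N5-N7-N1: 3 + 5 + 3 + 1 = 12
Shortest: 9.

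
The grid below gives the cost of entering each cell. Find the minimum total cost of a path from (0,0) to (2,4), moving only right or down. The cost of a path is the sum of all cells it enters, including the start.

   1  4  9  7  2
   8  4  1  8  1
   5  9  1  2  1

One optimal route is (0,0) (0,1) (1,1) (1,2) (2,2) (2,3) (2,4).
Its cost is 1 + 4 + 4 + 1 + 1 + 2 + 1 = 14.
(Top row then right column would cost 25.)

14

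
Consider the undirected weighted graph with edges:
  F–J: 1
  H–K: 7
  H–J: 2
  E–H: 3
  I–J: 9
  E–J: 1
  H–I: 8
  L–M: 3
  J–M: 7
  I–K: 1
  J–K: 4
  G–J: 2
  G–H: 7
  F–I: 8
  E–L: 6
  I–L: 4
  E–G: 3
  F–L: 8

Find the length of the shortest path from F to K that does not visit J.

9

A few of the F→K routes:
F-L-E-H-K: 8 + 6 + 3 + 7 = 24
F-L-I-K: 8 + 4 + 1 = 13
F-I-H-K: 8 + 8 + 7 = 23
F-I-K: 8 + 1 = 9
Shortest: 9.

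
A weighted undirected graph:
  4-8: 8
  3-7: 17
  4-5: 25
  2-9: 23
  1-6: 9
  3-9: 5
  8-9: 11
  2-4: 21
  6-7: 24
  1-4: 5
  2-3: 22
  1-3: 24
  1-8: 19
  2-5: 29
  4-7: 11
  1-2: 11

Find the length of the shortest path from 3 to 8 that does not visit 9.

Some routes from 3 to 8 avoiding 9:
3→7→4→8: 17 + 11 + 8 = 36
3→1→4→8: 24 + 5 + 8 = 37
3→2→1→8: 22 + 11 + 19 = 52
3→1→8: 24 + 19 = 43
3→2→1→4→8: 22 + 11 + 5 + 8 = 46
3→2→4→8: 22 + 21 + 8 = 51
Best route has total 36.

36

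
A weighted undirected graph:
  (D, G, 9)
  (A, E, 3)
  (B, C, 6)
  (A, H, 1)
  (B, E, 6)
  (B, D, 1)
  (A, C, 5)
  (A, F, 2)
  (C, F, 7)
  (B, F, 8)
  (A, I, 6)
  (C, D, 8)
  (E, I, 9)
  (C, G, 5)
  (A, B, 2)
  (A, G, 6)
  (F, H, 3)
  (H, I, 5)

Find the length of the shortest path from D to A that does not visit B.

13

A few of the D→A routes:
D - C - F - H - A: 8 + 7 + 3 + 1 = 19
D - C - G - A: 8 + 5 + 6 = 19
D - C - F - A: 8 + 7 + 2 = 17
D - C - A: 8 + 5 = 13
D - G - A: 9 + 6 = 15
Best route has total 13.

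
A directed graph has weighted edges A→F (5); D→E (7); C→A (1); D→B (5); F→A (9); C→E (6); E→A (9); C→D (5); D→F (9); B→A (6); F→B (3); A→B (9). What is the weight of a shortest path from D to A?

Candidate routes:
D→B→A: 5 + 6 = 11
D→F→A: 9 + 9 = 18
D→F→B→A: 9 + 3 + 6 = 18
D→E→A: 7 + 9 = 16
Shortest: 11.

11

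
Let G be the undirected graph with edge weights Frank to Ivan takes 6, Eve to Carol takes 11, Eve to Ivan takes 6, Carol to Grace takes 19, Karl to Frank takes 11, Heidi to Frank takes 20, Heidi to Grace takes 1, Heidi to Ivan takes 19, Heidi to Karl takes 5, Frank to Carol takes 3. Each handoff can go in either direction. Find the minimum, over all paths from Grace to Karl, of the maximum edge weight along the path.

5

Checking several routes:
Grace-Carol-Eve-Ivan-Heidi-Karl: max(19, 11, 6, 19, 5) = 19
Grace-Carol-Eve-Ivan-Frank-Karl: max(19, 11, 6, 6, 11) = 19
Grace-Carol-Frank-Karl: max(19, 3, 11) = 19
Grace-Heidi-Karl: max(1, 5) = 5
Smallest bottleneck: 5.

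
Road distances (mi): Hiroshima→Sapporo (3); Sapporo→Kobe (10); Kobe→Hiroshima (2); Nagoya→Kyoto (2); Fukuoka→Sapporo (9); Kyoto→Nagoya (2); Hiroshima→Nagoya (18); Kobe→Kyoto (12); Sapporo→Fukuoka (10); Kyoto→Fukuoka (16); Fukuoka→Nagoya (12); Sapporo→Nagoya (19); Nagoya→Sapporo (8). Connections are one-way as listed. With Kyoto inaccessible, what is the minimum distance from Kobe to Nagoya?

Routes from Kobe to Nagoya avoiding Kyoto:
Kobe -> Hiroshima -> Sapporo -> Fukuoka -> Nagoya: 2 + 3 + 10 + 12 = 27
Kobe -> Hiroshima -> Nagoya: 2 + 18 = 20
Kobe -> Hiroshima -> Sapporo -> Nagoya: 2 + 3 + 19 = 24
The minimum is 20 mi.

20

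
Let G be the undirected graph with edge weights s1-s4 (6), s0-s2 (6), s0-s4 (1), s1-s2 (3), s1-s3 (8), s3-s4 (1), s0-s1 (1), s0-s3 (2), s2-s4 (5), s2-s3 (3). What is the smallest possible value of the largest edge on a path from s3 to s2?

3

Checking several routes:
s3 - s0 - s4 - s2: max(2, 1, 5) = 5
s3 - s0 - s1 - s2: max(2, 1, 3) = 3
s3 - s4 - s0 - s1 - s2: max(1, 1, 1, 3) = 3
s3 - s2: max(3) = 3
Best route has worst link 3.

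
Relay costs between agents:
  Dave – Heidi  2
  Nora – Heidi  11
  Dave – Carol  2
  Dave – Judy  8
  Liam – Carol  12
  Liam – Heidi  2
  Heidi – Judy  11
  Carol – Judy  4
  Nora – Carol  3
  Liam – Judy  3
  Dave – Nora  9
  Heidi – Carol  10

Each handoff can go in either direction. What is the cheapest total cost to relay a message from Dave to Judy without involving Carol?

Candidate routes:
Dave→Judy: 8
Dave→Nora→Heidi→Judy: 9 + 11 + 11 = 31
Dave→Heidi→Liam→Judy: 2 + 2 + 3 = 7
Dave→Heidi→Judy: 2 + 11 = 13
Dave→Nora→Heidi→Liam→Judy: 9 + 11 + 2 + 3 = 25
Shortest: 7.

7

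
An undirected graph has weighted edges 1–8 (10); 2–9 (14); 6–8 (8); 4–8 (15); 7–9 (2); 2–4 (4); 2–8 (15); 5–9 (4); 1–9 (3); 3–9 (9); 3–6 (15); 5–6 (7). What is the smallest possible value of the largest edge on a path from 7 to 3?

Candidate routes:
7 - 9 - 2 - 8 - 6 - 3: max(2, 14, 15, 8, 15) = 15
7 - 9 - 1 - 8 - 6 - 3: max(2, 3, 10, 8, 15) = 15
7 - 9 - 2 - 4 - 8 - 6 - 3: max(2, 14, 4, 15, 8, 15) = 15
7 - 9 - 5 - 6 - 3: max(2, 4, 7, 15) = 15
7 - 9 - 3: max(2, 9) = 9
Smallest bottleneck: 9.

9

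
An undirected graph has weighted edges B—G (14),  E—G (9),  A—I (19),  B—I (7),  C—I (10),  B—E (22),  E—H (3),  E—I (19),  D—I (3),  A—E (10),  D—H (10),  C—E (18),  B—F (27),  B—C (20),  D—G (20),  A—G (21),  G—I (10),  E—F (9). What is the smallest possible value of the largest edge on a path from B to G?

Some routes from B to G:
B -> G: max(14) = 14
B -> I -> E -> G: max(7, 19, 9) = 19
B -> I -> C -> E -> G: max(7, 10, 18, 9) = 18
B -> I -> D -> H -> E -> G: max(7, 3, 10, 3, 9) = 10
B -> I -> G: max(7, 10) = 10
Best route has worst link 10.

10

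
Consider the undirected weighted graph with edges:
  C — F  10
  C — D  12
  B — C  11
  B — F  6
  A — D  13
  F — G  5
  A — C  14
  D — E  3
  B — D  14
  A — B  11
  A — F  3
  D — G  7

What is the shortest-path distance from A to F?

Comparing a few candidate routes:
A → B → F: 11 + 6 = 17
A → F: 3
A → C → F: 14 + 10 = 24
A → C → B → F: 14 + 11 + 6 = 31
A → D → G → F: 13 + 7 + 5 = 25
The minimum is 3.

3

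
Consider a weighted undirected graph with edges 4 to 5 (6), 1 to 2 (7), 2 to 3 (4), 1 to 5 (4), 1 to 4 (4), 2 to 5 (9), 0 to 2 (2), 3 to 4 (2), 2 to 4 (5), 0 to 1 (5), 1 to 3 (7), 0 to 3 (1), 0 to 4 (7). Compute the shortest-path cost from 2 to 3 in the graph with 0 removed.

A few of the 2→3 routes:
2 → 1 → 4 → 3: 7 + 4 + 2 = 13
2 → 3: 4
2 → 4 → 3: 5 + 2 = 7
Shortest: 4.

4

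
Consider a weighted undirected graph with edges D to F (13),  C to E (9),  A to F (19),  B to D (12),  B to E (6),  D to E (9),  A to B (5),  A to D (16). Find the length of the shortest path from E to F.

22

Some routes from E to F:
E - B - A - F: 6 + 5 + 19 = 30
E - D - F: 9 + 13 = 22
E - B - D - F: 6 + 12 + 13 = 31
Best route has total 22.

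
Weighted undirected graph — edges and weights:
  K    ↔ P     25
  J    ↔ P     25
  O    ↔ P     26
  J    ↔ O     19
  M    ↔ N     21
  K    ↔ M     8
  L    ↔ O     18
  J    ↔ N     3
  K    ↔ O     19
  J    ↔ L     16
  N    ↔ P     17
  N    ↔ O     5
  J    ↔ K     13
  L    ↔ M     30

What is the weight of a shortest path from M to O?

Comparing a few candidate routes:
M → K → J → O: 8 + 13 + 19 = 40
M → K → O: 8 + 19 = 27
M → K → J → N → O: 8 + 13 + 3 + 5 = 29
M → N → O: 21 + 5 = 26
The minimum is 26.

26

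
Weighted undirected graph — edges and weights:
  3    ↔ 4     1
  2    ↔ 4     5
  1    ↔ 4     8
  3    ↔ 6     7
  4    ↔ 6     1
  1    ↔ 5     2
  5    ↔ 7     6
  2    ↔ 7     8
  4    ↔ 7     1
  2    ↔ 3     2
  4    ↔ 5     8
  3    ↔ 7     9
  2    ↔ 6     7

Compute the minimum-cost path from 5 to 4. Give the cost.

7

A few of the 5→4 routes:
5→1→4: 2 + 8 = 10
5→4: 8
5→7→4: 6 + 1 = 7
Shortest: 7.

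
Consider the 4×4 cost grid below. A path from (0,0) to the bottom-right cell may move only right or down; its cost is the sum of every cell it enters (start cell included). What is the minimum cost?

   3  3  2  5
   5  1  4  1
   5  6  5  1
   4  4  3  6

19

Cheapest: (0,0) -> (0,1) -> (1,1) -> (1,2) -> (1,3) -> (2,3) -> (3,3)
  3 + 3 + 1 + 4 + 1 + 1 + 6 = 19
For comparison, the top-then-right route costs 21.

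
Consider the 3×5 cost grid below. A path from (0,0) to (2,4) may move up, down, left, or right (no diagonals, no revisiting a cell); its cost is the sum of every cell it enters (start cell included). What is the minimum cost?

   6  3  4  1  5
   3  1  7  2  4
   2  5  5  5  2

22

Cheapest: (0,0) (0,1) (0,2) (0,3) (1,3) (1,4) (2,4)
  6 + 3 + 4 + 1 + 2 + 4 + 2 = 22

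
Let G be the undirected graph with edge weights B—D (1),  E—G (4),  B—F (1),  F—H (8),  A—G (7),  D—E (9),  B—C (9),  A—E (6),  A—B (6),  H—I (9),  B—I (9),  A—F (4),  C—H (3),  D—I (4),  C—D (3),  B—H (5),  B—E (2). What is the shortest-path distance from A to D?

Some routes from A to D:
A→F→B→D: 4 + 1 + 1 = 6
A→B→D: 6 + 1 = 7
A→G→E→B→D: 7 + 4 + 2 + 1 = 14
A→E→B→D: 6 + 2 + 1 = 9
A→E→D: 6 + 9 = 15
The minimum is 6.

6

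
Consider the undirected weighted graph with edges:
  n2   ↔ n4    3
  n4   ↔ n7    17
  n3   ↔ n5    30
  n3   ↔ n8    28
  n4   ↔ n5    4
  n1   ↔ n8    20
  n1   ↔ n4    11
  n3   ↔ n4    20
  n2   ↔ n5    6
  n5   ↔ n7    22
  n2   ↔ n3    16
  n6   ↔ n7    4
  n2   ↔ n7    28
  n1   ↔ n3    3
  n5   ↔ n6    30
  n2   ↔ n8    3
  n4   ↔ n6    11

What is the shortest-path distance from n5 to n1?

15

Checking several routes:
n5 -> n2 -> n3 -> n1: 6 + 16 + 3 = 25
n5 -> n4 -> n1: 4 + 11 = 15
n5 -> n2 -> n4 -> n1: 6 + 3 + 11 = 20
The minimum is 15.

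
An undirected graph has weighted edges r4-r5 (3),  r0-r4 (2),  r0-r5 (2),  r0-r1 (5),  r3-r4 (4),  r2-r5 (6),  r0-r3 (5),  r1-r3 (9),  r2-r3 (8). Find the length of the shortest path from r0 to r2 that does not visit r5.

Paths from r0 to r2 avoiding r5:
r0 -> r4 -> r3 -> r2: 2 + 4 + 8 = 14
r0 -> r3 -> r2: 5 + 8 = 13
r0 -> r1 -> r3 -> r2: 5 + 9 + 8 = 22
Shortest: 13.

13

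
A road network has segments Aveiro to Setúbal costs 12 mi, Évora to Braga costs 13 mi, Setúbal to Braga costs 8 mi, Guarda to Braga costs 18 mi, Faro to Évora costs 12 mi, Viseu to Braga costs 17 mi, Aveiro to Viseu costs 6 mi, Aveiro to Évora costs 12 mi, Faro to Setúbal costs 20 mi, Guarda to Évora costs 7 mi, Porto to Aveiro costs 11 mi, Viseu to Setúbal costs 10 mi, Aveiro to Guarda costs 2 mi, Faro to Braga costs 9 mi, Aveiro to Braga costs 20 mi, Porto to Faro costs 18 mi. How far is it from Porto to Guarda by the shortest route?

13

Some routes from Porto to Guarda:
Porto -> Faro -> Braga -> Évora -> Guarda: 18 + 9 + 13 + 7 = 47
Porto -> Faro -> Braga -> Guarda: 18 + 9 + 18 = 45
Porto -> Faro -> Évora -> Aveiro -> Guarda: 18 + 12 + 12 + 2 = 44
Porto -> Aveiro -> Évora -> Guarda: 11 + 12 + 7 = 30
Porto -> Faro -> Évora -> Guarda: 18 + 12 + 7 = 37
Porto -> Aveiro -> Guarda: 11 + 2 = 13
Best route has total 13 mi.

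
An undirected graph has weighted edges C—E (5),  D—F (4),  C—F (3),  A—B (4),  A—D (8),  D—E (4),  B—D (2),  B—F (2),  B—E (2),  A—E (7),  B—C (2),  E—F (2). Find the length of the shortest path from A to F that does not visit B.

9

Comparing a few candidate routes:
A -> D -> F: 8 + 4 = 12
A -> E -> D -> F: 7 + 4 + 4 = 15
A -> E -> F: 7 + 2 = 9
A -> D -> E -> F: 8 + 4 + 2 = 14
A -> E -> C -> F: 7 + 5 + 3 = 15
Shortest: 9.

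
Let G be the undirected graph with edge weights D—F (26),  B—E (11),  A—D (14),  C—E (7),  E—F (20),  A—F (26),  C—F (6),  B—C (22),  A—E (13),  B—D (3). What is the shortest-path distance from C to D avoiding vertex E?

Candidate routes:
C -> F -> A -> D: 6 + 26 + 14 = 46
C -> B -> D: 22 + 3 = 25
C -> F -> D: 6 + 26 = 32
Best route has total 25.

25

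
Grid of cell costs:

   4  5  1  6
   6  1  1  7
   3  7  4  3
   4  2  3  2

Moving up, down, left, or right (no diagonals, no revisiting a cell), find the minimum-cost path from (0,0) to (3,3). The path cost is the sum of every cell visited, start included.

20

Take (0,0) (0,1) (0,2) (1,2) (2,2) (2,3) (3,3) for a total of 4 + 5 + 1 + 1 + 4 + 3 + 2 = 20.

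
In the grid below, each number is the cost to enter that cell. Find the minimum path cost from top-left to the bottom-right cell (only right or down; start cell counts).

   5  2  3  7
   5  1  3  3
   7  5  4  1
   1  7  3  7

Cheapest: r0c0 → r0c1 → r1c1 → r1c2 → r1c3 → r2c3 → r3c3
  5 + 2 + 1 + 3 + 3 + 1 + 7 = 22

22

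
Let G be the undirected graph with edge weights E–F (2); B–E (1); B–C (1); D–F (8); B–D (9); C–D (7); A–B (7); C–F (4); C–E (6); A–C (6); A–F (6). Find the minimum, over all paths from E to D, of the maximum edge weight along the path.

Comparing a few candidate routes:
E - B - A - F - C - D: max(1, 7, 6, 4, 7) = 7
E - B - C - D: max(1, 1, 7) = 7
E - C - D: max(6, 7) = 7
E - B - A - C - D: max(1, 7, 6, 7) = 7
Best route has worst link 7.

7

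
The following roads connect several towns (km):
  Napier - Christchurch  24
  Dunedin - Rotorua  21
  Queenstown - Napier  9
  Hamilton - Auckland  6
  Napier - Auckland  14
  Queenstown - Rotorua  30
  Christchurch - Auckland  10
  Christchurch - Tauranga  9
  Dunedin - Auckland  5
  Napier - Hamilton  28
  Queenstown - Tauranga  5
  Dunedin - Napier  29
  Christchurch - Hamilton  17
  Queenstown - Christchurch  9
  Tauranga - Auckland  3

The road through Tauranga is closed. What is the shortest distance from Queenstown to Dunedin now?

24

A few of the Queenstown→Dunedin routes:
Queenstown→Napier→Auckland→Dunedin: 9 + 14 + 5 = 28
Queenstown→Christchurch→Auckland→Dunedin: 9 + 10 + 5 = 24
Queenstown→Christchurch→Hamilton→Auckland→Dunedin: 9 + 17 + 6 + 5 = 37
Shortest: 24 km.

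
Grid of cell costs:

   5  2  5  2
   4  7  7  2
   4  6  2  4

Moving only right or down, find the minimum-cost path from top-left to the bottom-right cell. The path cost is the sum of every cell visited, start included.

Best path: r0c0→r0c1→r0c2→r0c3→r1c3→r2c3
Cost: 5 + 2 + 5 + 2 + 2 + 4 = 20

20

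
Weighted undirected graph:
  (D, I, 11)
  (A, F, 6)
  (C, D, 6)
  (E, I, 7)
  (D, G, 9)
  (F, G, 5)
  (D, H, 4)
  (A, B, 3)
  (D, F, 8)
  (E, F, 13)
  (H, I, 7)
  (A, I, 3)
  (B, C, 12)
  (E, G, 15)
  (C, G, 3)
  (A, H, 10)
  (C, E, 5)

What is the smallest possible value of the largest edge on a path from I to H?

6

Some routes from I to H:
I→E→C→D→H: max(7, 5, 6, 4) = 7
I→A→F→G→C→D→H: max(3, 6, 5, 3, 6, 4) = 6
I→A→F→D→H: max(3, 6, 8, 4) = 8
I→H: max(7) = 7
The minimum achievable maximum is 6.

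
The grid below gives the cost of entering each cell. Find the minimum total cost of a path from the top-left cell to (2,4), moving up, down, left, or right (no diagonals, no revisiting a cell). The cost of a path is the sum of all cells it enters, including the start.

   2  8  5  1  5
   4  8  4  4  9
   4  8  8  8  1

29

Take (0,0)→(0,1)→(0,2)→(0,3)→(1,3)→(2,3)→(2,4) for a total of 2 + 8 + 5 + 1 + 4 + 8 + 1 = 29.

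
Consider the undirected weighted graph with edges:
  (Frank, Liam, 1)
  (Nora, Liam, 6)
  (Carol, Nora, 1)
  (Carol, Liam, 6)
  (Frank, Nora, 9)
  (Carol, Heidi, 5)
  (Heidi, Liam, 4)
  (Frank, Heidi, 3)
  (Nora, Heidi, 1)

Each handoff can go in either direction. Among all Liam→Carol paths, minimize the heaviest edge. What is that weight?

Some routes from Liam to Carol:
Liam→Heidi→Nora→Carol: max(4, 1, 1) = 4
Liam→Heidi→Carol: max(4, 5) = 5
Liam→Frank→Heidi→Nora→Carol: max(1, 3, 1, 1) = 3
Liam→Frank→Heidi→Carol: max(1, 3, 5) = 5
Smallest bottleneck: 3.

3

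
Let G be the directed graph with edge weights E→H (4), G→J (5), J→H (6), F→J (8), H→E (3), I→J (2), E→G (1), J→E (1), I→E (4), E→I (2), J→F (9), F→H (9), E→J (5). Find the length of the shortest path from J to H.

5

Routes from J to H:
J-E-H: 1 + 4 = 5
J-F-H: 9 + 9 = 18
J-H: 6
Best route has total 5.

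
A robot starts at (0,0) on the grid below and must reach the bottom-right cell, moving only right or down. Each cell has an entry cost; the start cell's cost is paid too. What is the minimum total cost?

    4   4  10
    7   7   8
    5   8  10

Best path: (0,0) -> (0,1) -> (1,1) -> (1,2) -> (2,2)
Cost: 4 + 4 + 7 + 8 + 10 = 33

33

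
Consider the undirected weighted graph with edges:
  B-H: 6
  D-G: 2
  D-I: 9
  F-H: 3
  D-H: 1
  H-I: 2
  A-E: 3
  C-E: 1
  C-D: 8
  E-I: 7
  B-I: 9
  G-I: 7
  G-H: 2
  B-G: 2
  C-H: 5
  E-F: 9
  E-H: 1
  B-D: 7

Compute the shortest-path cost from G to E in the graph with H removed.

11

Checking several routes:
G → D → C → E: 2 + 8 + 1 = 11
G → I → E: 7 + 7 = 14
G → B → D → C → E: 2 + 7 + 8 + 1 = 18
G → B → I → E: 2 + 9 + 7 = 18
Best route has total 11.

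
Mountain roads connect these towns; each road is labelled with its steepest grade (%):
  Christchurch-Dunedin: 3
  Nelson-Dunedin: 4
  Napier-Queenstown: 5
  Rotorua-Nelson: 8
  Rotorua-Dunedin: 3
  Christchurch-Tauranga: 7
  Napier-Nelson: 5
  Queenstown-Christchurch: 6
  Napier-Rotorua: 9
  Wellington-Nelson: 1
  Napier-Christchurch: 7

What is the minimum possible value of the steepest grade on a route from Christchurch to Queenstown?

Checking several routes:
Christchurch→Napier→Queenstown: max(7, 5) = 7
Christchurch→Queenstown: max(6) = 6
Christchurch→Dunedin→Rotorua→Nelson→Napier→Queenstown: max(3, 3, 8, 5, 5) = 8
Christchurch→Dunedin→Nelson→Napier→Queenstown: max(3, 4, 5, 5) = 5
The minimum achievable maximum is 5%.

5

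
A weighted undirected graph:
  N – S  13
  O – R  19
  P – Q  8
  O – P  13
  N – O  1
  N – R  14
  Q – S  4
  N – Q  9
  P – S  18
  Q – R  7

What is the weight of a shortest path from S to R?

A few of the S→R routes:
S→N→Q→R: 13 + 9 + 7 = 29
S→Q→R: 4 + 7 = 11
S→Q→N→R: 4 + 9 + 14 = 27
S→P→Q→R: 18 + 8 + 7 = 33
S→N→R: 13 + 14 = 27
Best route has total 11.

11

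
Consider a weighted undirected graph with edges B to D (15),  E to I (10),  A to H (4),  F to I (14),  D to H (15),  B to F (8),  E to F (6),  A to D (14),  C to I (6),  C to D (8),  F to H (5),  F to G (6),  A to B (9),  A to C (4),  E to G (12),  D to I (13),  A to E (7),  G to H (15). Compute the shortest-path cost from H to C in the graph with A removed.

23

Checking several routes:
H→D→I→C: 15 + 13 + 6 = 34
H→F→E→I→C: 5 + 6 + 10 + 6 = 27
H→F→I→C: 5 + 14 + 6 = 25
H→D→C: 15 + 8 = 23
H→F→G→E→I→C: 5 + 6 + 12 + 10 + 6 = 39
H→F→B→D→C: 5 + 8 + 15 + 8 = 36
The minimum is 23.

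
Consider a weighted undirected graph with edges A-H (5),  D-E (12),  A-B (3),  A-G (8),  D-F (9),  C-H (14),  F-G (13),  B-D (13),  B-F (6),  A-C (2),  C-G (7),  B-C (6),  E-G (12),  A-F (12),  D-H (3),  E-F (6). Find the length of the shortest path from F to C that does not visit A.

Some routes from F to C avoiding A:
F → D → H → C: 9 + 3 + 14 = 26
F → B → C: 6 + 6 = 12
F → G → C: 13 + 7 = 20
F → D → B → C: 9 + 13 + 6 = 28
F → E → G → C: 6 + 12 + 7 = 25
The minimum is 12.

12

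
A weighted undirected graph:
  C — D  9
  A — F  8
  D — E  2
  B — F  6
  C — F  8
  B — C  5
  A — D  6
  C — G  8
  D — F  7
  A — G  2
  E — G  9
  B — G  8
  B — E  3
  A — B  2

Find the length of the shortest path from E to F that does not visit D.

9

Some routes from E to F avoiding D:
E -> G -> A -> F: 9 + 2 + 8 = 19
E -> B -> F: 3 + 6 = 9
E -> G -> A -> B -> F: 9 + 2 + 2 + 6 = 19
E -> B -> C -> F: 3 + 5 + 8 = 16
E -> B -> G -> A -> F: 3 + 8 + 2 + 8 = 21
E -> B -> A -> F: 3 + 2 + 8 = 13
The minimum is 9.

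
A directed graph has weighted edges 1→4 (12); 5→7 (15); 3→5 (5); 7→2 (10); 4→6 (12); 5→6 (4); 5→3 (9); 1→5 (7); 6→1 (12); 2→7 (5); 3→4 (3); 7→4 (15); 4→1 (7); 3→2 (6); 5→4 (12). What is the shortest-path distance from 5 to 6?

4

Some routes from 5 to 6:
5 → 7 → 4 → 6: 15 + 15 + 12 = 42
5 → 6: 4
5 → 3 → 4 → 6: 9 + 3 + 12 = 24
5 → 4 → 6: 12 + 12 = 24
Best route has total 4.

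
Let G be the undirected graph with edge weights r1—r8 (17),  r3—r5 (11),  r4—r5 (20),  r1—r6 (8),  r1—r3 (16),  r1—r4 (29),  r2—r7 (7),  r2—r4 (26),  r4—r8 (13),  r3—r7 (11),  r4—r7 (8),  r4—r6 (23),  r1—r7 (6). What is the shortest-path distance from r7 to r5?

Comparing a few candidate routes:
r7-r3-r5: 11 + 11 = 22
r7-r2-r4-r5: 7 + 26 + 20 = 53
r7-r1-r3-r5: 6 + 16 + 11 = 33
r7-r1-r4-r5: 6 + 29 + 20 = 55
r7-r4-r5: 8 + 20 = 28
Best route has total 22.

22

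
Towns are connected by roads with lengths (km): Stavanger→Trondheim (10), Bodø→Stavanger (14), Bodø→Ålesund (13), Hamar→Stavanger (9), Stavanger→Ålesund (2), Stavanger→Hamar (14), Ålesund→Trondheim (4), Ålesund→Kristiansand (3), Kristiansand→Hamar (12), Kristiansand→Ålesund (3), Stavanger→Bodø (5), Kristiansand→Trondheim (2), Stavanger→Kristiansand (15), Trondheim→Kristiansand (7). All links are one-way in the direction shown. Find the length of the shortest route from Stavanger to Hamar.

A few of the Stavanger→Hamar routes:
Stavanger→Ålesund→Trondheim→Kristiansand→Hamar: 2 + 4 + 7 + 12 = 25
Stavanger→Ålesund→Kristiansand→Hamar: 2 + 3 + 12 = 17
Stavanger→Hamar: 14
The minimum is 14 km.

14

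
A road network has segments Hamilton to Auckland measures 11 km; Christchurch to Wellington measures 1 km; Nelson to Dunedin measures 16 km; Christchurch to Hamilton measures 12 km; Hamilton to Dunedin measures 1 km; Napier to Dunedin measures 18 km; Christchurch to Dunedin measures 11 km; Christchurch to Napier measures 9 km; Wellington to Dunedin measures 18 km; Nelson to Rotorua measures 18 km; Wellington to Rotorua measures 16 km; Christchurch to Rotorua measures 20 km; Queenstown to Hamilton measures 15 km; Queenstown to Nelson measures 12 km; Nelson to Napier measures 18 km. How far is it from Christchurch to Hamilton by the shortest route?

Checking several routes:
Christchurch → Napier → Nelson → Dunedin → Hamilton: 9 + 18 + 16 + 1 = 44
Christchurch → Dunedin → Hamilton: 11 + 1 = 12
Christchurch → Napier → Dunedin → Hamilton: 9 + 18 + 1 = 28
Christchurch → Hamilton: 12
Christchurch → Wellington → Dunedin → Hamilton: 1 + 18 + 1 = 20
Shortest: 12 km.

12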